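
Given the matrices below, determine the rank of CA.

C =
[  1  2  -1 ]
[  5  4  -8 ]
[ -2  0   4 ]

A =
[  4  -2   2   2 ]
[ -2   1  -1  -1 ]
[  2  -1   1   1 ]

First compute CA:
[[ -2,   1,  -1,  -1],
 [ -4,   2,  -2,  -2],
 [  0,   0,   0,   0]]
Now row reduce the product.
R2 ← R2 − (2)·R1: [0, 0, 0, 0]
1 nonzero row, so rank(CA) = 1.

1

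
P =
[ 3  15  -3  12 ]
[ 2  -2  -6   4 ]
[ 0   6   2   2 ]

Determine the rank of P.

2

Row reduce to echelon form.
R2 ← R2 − (2/3)·R1: [0, -12, -4, -4]
R3 ← R3 + (1/2)·R2: [0, 0, 0, 0]
Echelon form has 2 nonzero rows, so rank(P) = 2.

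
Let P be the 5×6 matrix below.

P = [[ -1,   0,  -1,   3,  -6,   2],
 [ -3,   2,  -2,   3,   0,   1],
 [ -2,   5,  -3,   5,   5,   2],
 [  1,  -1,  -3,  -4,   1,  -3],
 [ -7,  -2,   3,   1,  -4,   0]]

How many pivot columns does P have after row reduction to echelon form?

4

Row reduce to echelon form.
R2 ← R2 − (3)·R1: [0, 2, 1, -6, 18, -5]
R3 ← R3 − (2)·R1: [0, 5, -1, -1, 17, -2]
R4 ← R4 + R1: [0, -1, -4, -1, -5, -1]
R5 ← R5 − (7)·R1: [0, -2, 10, -20, 38, -14]
R3 ← R3 − (5/2)·R2: [0, 0, -7/2, 14, -28, 21/2]
R4 ← R4 + (1/2)·R2: [0, 0, -7/2, -4, 4, -7/2]
R5 ← R5 + R2: [0, 0, 11, -26, 56, -19]
R4 ← R4 − R3: [0, 0, 0, -18, 32, -14]
R5 ← R5 + (22/7)·R3: [0, 0, 0, 18, -32, 14]
R5 ← R5 + R4: [0, 0, 0, 0, 0, 0]
Echelon form has 4 nonzero rows, so rank(P) = 4.
Each nonzero row contributes one pivot column: 4 pivot columns.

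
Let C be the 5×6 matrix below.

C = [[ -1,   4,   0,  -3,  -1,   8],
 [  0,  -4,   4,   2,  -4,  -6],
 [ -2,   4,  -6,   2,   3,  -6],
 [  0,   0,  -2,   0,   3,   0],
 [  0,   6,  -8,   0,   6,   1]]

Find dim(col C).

Row reduce to echelon form.
R3 ← R3 − (2)·R1: [0, -4, -6, 8, 5, -22]
R3 ← R3 − R2: [0, 0, -10, 6, 9, -16]
R5 ← R5 + (3/2)·R2: [0, 0, -2, 3, 0, -8]
R4 ← R4 − (1/5)·R3: [0, 0, 0, -6/5, 6/5, 16/5]
R5 ← R5 − (1/5)·R3: [0, 0, 0, 9/5, -9/5, -24/5]
R5 ← R5 + (3/2)·R4: [0, 0, 0, 0, 0, 0]
Echelon form has 4 nonzero rows, so rank(C) = 4.
The column space has dimension equal to the rank: 4.

4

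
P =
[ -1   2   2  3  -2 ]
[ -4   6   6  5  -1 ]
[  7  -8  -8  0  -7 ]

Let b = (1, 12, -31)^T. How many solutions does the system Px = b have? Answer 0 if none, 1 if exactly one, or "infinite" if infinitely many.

infinite

Row reduce the augmented matrix [P | b].
R2 ← R2 − (4)·R1: [0, -2, -2, -7, 7, 8]
R3 ← R3 + (7)·R1: [0, 6, 6, 21, -21, -24]
R3 ← R3 + (3)·R2: [0, 0, 0, 0, 0, 0]
The echelon form has 2 nonzero rows, and every pivot lies in the first 5 columns, so rank(P) = rank([P|b]) = 2.
The system is consistent.
rank = 2 < 5 unknowns, so there are infinitely many solutions.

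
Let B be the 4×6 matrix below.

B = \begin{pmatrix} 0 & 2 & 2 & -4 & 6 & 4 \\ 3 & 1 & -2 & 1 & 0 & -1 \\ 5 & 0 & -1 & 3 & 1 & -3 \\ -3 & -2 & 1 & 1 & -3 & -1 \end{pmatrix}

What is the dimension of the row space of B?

3

Row reduce to echelon form.
Swap R1 ↔ R2
R3 ← R3 − (5/3)·R1: [0, -5/3, 7/3, 4/3, 1, -4/3]
R4 ← R4 + R1: [0, -1, -1, 2, -3, -2]
R3 ← R3 + (5/6)·R2: [0, 0, 4, -2, 6, 2]
R4 ← R4 + (1/2)·R2: [0, 0, 0, 0, 0, 0]
Echelon form has 3 nonzero rows, so rank(B) = 3.
The row space has dimension equal to the rank: 3.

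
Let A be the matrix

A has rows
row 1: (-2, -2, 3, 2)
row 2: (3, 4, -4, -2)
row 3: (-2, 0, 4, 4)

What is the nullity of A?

Row reduce to echelon form.
R2 ← R2 + (3/2)·R1: [0, 1, 1/2, 1]
R3 ← R3 − R1: [0, 2, 1, 2]
R3 ← R3 − (2)·R2: [0, 0, 0, 0]
2 nonzero rows, so rank(A) = 2.
A has 4 columns; by rank–nullity, nullity = 4 − 2 = 2.

2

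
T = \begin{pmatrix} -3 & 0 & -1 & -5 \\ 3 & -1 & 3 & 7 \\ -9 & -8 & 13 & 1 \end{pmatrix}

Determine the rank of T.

2

Row reduce to echelon form.
R2 ← R2 + R1: [0, -1, 2, 2]
R3 ← R3 − (3)·R1: [0, -8, 16, 16]
R3 ← R3 − (8)·R2: [0, 0, 0, 0]
Echelon form has 2 nonzero rows, so rank(T) = 2.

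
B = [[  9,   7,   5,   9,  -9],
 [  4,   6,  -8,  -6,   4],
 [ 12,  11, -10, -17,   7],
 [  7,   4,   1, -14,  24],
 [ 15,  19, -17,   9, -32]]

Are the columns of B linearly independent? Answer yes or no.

Row reduce B to echelon form.
R2 ← R2 − (4/9)·R1: [0, 26/9, -92/9, -10, 8]
R3 ← R3 − (4/3)·R1: [0, 5/3, -50/3, -29, 19]
R4 ← R4 − (7/9)·R1: [0, -13/9, -26/9, -21, 31]
R5 ← R5 − (5/3)·R1: [0, 22/3, -76/3, -6, -17]
R3 ← R3 − (15/26)·R2: [0, 0, -140/13, -302/13, 187/13]
R4 ← R4 + (1/2)·R2: [0, 0, -8, -26, 35]
R5 ← R5 − (33/13)·R2: [0, 0, 8/13, 252/13, -485/13]
R4 ← R4 − (26/35)·R3: [0, 0, 0, -306/35, 851/35]
R5 ← R5 + (2/35)·R3: [0, 0, 0, 632/35, -1277/35]
R5 ← R5 + (316/153)·R4: [0, 0, 0, 0, 2101/153]
5 pivots among 5 columns.
Every column is a pivot column, so the columns are linearly independent.

yes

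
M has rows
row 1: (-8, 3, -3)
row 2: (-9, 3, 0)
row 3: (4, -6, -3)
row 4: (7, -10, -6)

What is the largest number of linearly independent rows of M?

3

Row reduce to echelon form.
R2 ← R2 − (9/8)·R1: [0, -3/8, 27/8]
R3 ← R3 + (1/2)·R1: [0, -9/2, -9/2]
R4 ← R4 + (7/8)·R1: [0, -59/8, -69/8]
R3 ← R3 − (12)·R2: [0, 0, -45]
R4 ← R4 − (59/3)·R2: [0, 0, -75]
R4 ← R4 − (5/3)·R3: [0, 0, 0]
Echelon form has 3 nonzero rows, so rank(M) = 3.
The rank gives the maximum number of linearly independent rows: 3.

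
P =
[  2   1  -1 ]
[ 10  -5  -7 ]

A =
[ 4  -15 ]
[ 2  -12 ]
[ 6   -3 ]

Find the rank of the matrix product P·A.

First compute PA:
[[  4, -39],
 [-12, -69]]
Now row reduce the product.
R2 ← R2 + (3)·R1: [0, -186]
2 nonzero rows, so rank(PA) = 2.

2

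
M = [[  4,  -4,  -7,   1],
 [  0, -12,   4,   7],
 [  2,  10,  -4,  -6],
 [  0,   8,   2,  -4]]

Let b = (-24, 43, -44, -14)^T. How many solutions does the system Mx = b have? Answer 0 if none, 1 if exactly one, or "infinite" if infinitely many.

Row reduce the augmented matrix [M | b].
R3 ← R3 − (1/2)·R1: [0, 12, -1/2, -13/2, -32]
R3 ← R3 + R2: [0, 0, 7/2, 1/2, 11]
R4 ← R4 + (2/3)·R2: [0, 0, 14/3, 2/3, 44/3]
R4 ← R4 − (4/3)·R3: [0, 0, 0, 0, 0]
The echelon form has 3 nonzero rows, and every pivot lies in the first 4 columns, so rank(M) = rank([M|b]) = 3.
The system is consistent.
rank = 3 < 4 unknowns, so there are infinitely many solutions.

infinite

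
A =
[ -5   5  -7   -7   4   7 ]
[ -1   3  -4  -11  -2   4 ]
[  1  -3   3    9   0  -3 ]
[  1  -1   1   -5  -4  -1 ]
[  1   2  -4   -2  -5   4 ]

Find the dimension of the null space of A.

Row reduce to echelon form.
R2 ← R2 − (1/5)·R1: [0, 2, -13/5, -48/5, -14/5, 13/5]
R3 ← R3 + (1/5)·R1: [0, -2, 8/5, 38/5, 4/5, -8/5]
R4 ← R4 + (1/5)·R1: [0, 0, -2/5, -32/5, -16/5, 2/5]
R5 ← R5 + (1/5)·R1: [0, 3, -27/5, -17/5, -21/5, 27/5]
R3 ← R3 + R2: [0, 0, -1, -2, -2, 1]
R5 ← R5 − (3/2)·R2: [0, 0, -3/2, 11, 0, 3/2]
R4 ← R4 − (2/5)·R3: [0, 0, 0, -28/5, -12/5, 0]
R5 ← R5 − (3/2)·R3: [0, 0, 0, 14, 3, 0]
R5 ← R5 + (5/2)·R4: [0, 0, 0, 0, -3, 0]
5 nonzero rows, so rank(A) = 5.
A has 6 columns; by rank–nullity, nullity = 6 − 5 = 1.

1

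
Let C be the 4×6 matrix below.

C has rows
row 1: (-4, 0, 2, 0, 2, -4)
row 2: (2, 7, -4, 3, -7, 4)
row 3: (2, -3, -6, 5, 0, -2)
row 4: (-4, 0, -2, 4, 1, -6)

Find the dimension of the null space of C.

Row reduce to echelon form.
R2 ← R2 + (1/2)·R1: [0, 7, -3, 3, -6, 2]
R3 ← R3 + (1/2)·R1: [0, -3, -5, 5, 1, -4]
R4 ← R4 − R1: [0, 0, -4, 4, -1, -2]
R3 ← R3 + (3/7)·R2: [0, 0, -44/7, 44/7, -11/7, -22/7]
R4 ← R4 − (7/11)·R3: [0, 0, 0, 0, 0, 0]
3 nonzero rows, so rank(C) = 3.
C has 6 columns; by rank–nullity, nullity = 6 − 3 = 3.

3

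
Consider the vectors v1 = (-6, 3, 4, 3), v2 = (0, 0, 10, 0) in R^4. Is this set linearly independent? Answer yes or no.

yes

Form the matrix with these vectors as rows and row reduce.
2 nonzero rows, so the 2 vectors span a space of dimension 2.
Since 2 = 2, the vectors are linearly independent.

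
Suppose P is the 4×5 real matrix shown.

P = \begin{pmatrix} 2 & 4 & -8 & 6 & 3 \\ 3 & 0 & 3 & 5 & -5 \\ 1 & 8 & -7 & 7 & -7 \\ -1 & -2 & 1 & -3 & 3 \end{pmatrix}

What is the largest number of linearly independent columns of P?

3

Row reduce to echelon form.
R2 ← R2 − (3/2)·R1: [0, -6, 15, -4, -19/2]
R3 ← R3 − (1/2)·R1: [0, 6, -3, 4, -17/2]
R4 ← R4 + (1/2)·R1: [0, 0, -3, 0, 9/2]
R3 ← R3 + R2: [0, 0, 12, 0, -18]
R4 ← R4 + (1/4)·R3: [0, 0, 0, 0, 0]
Echelon form has 3 nonzero rows, so rank(P) = 3.
The rank gives the maximum number of linearly independent columns: 3.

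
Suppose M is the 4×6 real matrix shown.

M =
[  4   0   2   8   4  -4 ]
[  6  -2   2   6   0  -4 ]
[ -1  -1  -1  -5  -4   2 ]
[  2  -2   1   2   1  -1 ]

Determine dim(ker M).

Row reduce to echelon form.
R2 ← R2 − (3/2)·R1: [0, -2, -1, -6, -6, 2]
R3 ← R3 + (1/4)·R1: [0, -1, -1/2, -3, -3, 1]
R4 ← R4 − (1/2)·R1: [0, -2, 0, -2, -1, 1]
R3 ← R3 − (1/2)·R2: [0, 0, 0, 0, 0, 0]
R4 ← R4 − R2: [0, 0, 1, 4, 5, -1]
Swap R3 ↔ R4
3 nonzero rows, so rank(M) = 3.
M has 6 columns; by rank–nullity, nullity = 6 − 3 = 3.

3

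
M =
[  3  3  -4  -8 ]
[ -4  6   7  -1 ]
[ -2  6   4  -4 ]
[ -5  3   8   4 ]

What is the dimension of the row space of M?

2

Row reduce to echelon form.
R2 ← R2 + (4/3)·R1: [0, 10, 5/3, -35/3]
R3 ← R3 + (2/3)·R1: [0, 8, 4/3, -28/3]
R4 ← R4 + (5/3)·R1: [0, 8, 4/3, -28/3]
R3 ← R3 − (4/5)·R2: [0, 0, 0, 0]
R4 ← R4 − (4/5)·R2: [0, 0, 0, 0]
Echelon form has 2 nonzero rows, so rank(M) = 2.
The row space has dimension equal to the rank: 2.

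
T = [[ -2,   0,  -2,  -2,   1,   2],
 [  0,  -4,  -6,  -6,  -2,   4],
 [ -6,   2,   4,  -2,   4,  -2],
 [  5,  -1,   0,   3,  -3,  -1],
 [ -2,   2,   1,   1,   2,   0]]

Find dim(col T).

Row reduce to echelon form.
R3 ← R3 − (3)·R1: [0, 2, 10, 4, 1, -8]
R4 ← R4 + (5/2)·R1: [0, -1, -5, -2, -1/2, 4]
R5 ← R5 − R1: [0, 2, 3, 3, 1, -2]
R3 ← R3 + (1/2)·R2: [0, 0, 7, 1, 0, -6]
R4 ← R4 − (1/4)·R2: [0, 0, -7/2, -1/2, 0, 3]
R5 ← R5 + (1/2)·R2: [0, 0, 0, 0, 0, 0]
R4 ← R4 + (1/2)·R3: [0, 0, 0, 0, 0, 0]
Echelon form has 3 nonzero rows, so rank(T) = 3.
The column space has dimension equal to the rank: 3.

3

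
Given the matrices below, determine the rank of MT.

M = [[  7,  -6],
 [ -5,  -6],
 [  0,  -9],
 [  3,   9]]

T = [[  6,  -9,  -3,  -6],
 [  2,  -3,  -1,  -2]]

1

First compute MT:
[[ 30, -45, -15, -30],
 [-42,  63,  21,  42],
 [-18,  27,   9,  18],
 [ 36, -54, -18, -36]]
Now row reduce the product.
R2 ← R2 + (7/5)·R1: [0, 0, 0, 0]
R3 ← R3 + (3/5)·R1: [0, 0, 0, 0]
R4 ← R4 − (6/5)·R1: [0, 0, 0, 0]
1 nonzero row, so rank(MT) = 1.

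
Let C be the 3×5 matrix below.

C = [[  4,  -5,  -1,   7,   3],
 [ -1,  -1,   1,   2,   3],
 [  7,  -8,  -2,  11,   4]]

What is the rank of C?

2

Row reduce to echelon form.
R2 ← R2 + (1/4)·R1: [0, -9/4, 3/4, 15/4, 15/4]
R3 ← R3 − (7/4)·R1: [0, 3/4, -1/4, -5/4, -5/4]
R3 ← R3 + (1/3)·R2: [0, 0, 0, 0, 0]
Echelon form has 2 nonzero rows, so rank(C) = 2.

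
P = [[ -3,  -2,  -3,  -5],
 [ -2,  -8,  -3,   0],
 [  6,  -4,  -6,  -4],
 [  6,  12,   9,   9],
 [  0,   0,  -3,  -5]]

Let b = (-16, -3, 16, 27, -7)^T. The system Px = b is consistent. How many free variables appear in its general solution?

Row reduce the augmented matrix [P | b].
R2 ← R2 − (2/3)·R1: [0, -20/3, -1, 10/3, 23/3]
R3 ← R3 + (2)·R1: [0, -8, -12, -14, -16]
R4 ← R4 + (2)·R1: [0, 8, 3, -1, -5]
R3 ← R3 − (6/5)·R2: [0, 0, -54/5, -18, -126/5]
R4 ← R4 + (6/5)·R2: [0, 0, 9/5, 3, 21/5]
R4 ← R4 + (1/6)·R3: [0, 0, 0, 0, 0]
R5 ← R5 − (5/18)·R3: [0, 0, 0, 0, 0]
The echelon form has 3 nonzero rows, and every pivot lies in the first 4 columns, so rank(P) = rank([P|b]) = 3.
The system is consistent.
Free variables = (unknowns) − (rank) = 4 − 3 = 1.

1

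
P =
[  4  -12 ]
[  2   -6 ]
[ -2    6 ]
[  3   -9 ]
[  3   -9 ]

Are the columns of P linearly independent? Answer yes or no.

no

Row reduce P to echelon form.
R2 ← R2 − (1/2)·R1: [0, 0]
R3 ← R3 + (1/2)·R1: [0, 0]
R4 ← R4 − (3/4)·R1: [0, 0]
R5 ← R5 − (3/4)·R1: [0, 0]
1 pivot among 2 columns.
Only 1 < 2 pivot columns, so the columns are linearly dependent.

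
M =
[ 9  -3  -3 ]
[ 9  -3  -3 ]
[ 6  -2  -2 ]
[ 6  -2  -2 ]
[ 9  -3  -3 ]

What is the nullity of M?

2

Row reduce to echelon form.
R2 ← R2 − R1: [0, 0, 0]
R3 ← R3 − (2/3)·R1: [0, 0, 0]
R4 ← R4 − (2/3)·R1: [0, 0, 0]
R5 ← R5 − R1: [0, 0, 0]
1 nonzero row, so rank(M) = 1.
M has 3 columns; by rank–nullity, nullity = 3 − 1 = 2.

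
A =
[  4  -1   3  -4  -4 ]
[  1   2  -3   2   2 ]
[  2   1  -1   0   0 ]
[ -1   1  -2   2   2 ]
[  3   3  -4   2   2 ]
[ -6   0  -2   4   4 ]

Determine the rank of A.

Row reduce to echelon form.
R2 ← R2 − (1/4)·R1: [0, 9/4, -15/4, 3, 3]
R3 ← R3 − (1/2)·R1: [0, 3/2, -5/2, 2, 2]
R4 ← R4 + (1/4)·R1: [0, 3/4, -5/4, 1, 1]
R5 ← R5 − (3/4)·R1: [0, 15/4, -25/4, 5, 5]
R6 ← R6 + (3/2)·R1: [0, -3/2, 5/2, -2, -2]
R3 ← R3 − (2/3)·R2: [0, 0, 0, 0, 0]
R4 ← R4 − (1/3)·R2: [0, 0, 0, 0, 0]
R5 ← R5 − (5/3)·R2: [0, 0, 0, 0, 0]
R6 ← R6 + (2/3)·R2: [0, 0, 0, 0, 0]
Echelon form has 2 nonzero rows, so rank(A) = 2.

2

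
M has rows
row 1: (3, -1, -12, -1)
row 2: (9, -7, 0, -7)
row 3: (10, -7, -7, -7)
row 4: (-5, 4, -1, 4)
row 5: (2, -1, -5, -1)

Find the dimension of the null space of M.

2

Row reduce to echelon form.
R2 ← R2 − (3)·R1: [0, -4, 36, -4]
R3 ← R3 − (10/3)·R1: [0, -11/3, 33, -11/3]
R4 ← R4 + (5/3)·R1: [0, 7/3, -21, 7/3]
R5 ← R5 − (2/3)·R1: [0, -1/3, 3, -1/3]
R3 ← R3 − (11/12)·R2: [0, 0, 0, 0]
R4 ← R4 + (7/12)·R2: [0, 0, 0, 0]
R5 ← R5 − (1/12)·R2: [0, 0, 0, 0]
2 nonzero rows, so rank(M) = 2.
M has 4 columns; by rank–nullity, nullity = 4 − 2 = 2.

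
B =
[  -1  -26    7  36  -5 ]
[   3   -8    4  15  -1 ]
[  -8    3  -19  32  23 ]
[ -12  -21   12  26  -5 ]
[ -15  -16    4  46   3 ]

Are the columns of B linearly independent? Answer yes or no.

Row reduce B to echelon form.
R2 ← R2 + (3)·R1: [0, -86, 25, 123, -16]
R3 ← R3 − (8)·R1: [0, 211, -75, -256, 63]
R4 ← R4 − (12)·R1: [0, 291, -72, -406, 55]
R5 ← R5 − (15)·R1: [0, 374, -101, -494, 78]
R3 ← R3 + (211/86)·R2: [0, 0, -1175/86, 3937/86, 1021/43]
R4 ← R4 + (291/86)·R2: [0, 0, 1083/86, 877/86, 37/43]
R5 ← R5 + (187/43)·R2: [0, 0, 332/43, 1759/43, 362/43]
R4 ← R4 + (1083/1175)·R3: [0, 0, 0, 61561/1175, 26726/1175]
R5 ← R5 + (664/1175)·R3: [0, 0, 0, 78463/1175, 25658/1175]
R5 ← R5 − (78463/61561)·R4: [0, 0, 0, 0, -440400/61561]
5 pivots among 5 columns.
Every column is a pivot column, so the columns are linearly independent.

yes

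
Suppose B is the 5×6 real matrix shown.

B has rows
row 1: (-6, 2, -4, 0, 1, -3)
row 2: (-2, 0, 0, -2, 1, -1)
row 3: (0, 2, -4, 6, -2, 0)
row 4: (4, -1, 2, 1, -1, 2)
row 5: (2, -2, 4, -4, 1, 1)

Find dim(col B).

Row reduce to echelon form.
R2 ← R2 − (1/3)·R1: [0, -2/3, 4/3, -2, 2/3, 0]
R4 ← R4 + (2/3)·R1: [0, 1/3, -2/3, 1, -1/3, 0]
R5 ← R5 + (1/3)·R1: [0, -4/3, 8/3, -4, 4/3, 0]
R3 ← R3 + (3)·R2: [0, 0, 0, 0, 0, 0]
R4 ← R4 + (1/2)·R2: [0, 0, 0, 0, 0, 0]
R5 ← R5 − (2)·R2: [0, 0, 0, 0, 0, 0]
Echelon form has 2 nonzero rows, so rank(B) = 2.
The column space has dimension equal to the rank: 2.

2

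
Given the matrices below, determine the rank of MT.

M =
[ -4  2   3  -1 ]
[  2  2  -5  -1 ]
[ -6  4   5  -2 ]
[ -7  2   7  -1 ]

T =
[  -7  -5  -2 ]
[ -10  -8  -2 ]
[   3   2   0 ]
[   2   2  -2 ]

3

First compute MT:
[[ 15,   8,   6],
 [-51, -38,  -6],
 [ 13,   4,   8],
 [ 48,  31,  12]]
Now row reduce the product.
R2 ← R2 + (17/5)·R1: [0, -54/5, 72/5]
R3 ← R3 − (13/15)·R1: [0, -44/15, 14/5]
R4 ← R4 − (16/5)·R1: [0, 27/5, -36/5]
R3 ← R3 − (22/81)·R2: [0, 0, -10/9]
R4 ← R4 + (1/2)·R2: [0, 0, 0]
3 nonzero rows, so rank(MT) = 3.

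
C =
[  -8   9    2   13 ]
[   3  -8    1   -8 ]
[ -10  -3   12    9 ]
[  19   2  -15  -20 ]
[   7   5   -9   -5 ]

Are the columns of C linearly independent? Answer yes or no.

Row reduce C to echelon form.
R2 ← R2 + (3/8)·R1: [0, -37/8, 7/4, -25/8]
R3 ← R3 − (5/4)·R1: [0, -57/4, 19/2, -29/4]
R4 ← R4 + (19/8)·R1: [0, 187/8, -41/4, 87/8]
R5 ← R5 + (7/8)·R1: [0, 103/8, -29/4, 51/8]
R3 ← R3 − (114/37)·R2: [0, 0, 152/37, 88/37]
R4 ← R4 + (187/37)·R2: [0, 0, -52/37, -182/37]
R5 ← R5 + (103/37)·R2: [0, 0, -88/37, -86/37]
R4 ← R4 + (13/38)·R3: [0, 0, 0, -78/19]
R5 ← R5 + (11/19)·R3: [0, 0, 0, -18/19]
R5 ← R5 − (3/13)·R4: [0, 0, 0, 0]
4 pivots among 4 columns.
Every column is a pivot column, so the columns are linearly independent.

yes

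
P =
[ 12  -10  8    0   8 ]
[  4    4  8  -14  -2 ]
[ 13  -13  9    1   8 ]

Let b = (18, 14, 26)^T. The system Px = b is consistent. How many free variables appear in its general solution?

2

Row reduce the augmented matrix [P | b].
R2 ← R2 − (1/3)·R1: [0, 22/3, 16/3, -14, -14/3, 8]
R3 ← R3 − (13/12)·R1: [0, -13/6, 1/3, 1, -2/3, 13/2]
R3 ← R3 + (13/44)·R2: [0, 0, 21/11, -69/22, -45/22, 195/22]
The echelon form has 3 nonzero rows, and every pivot lies in the first 5 columns, so rank(P) = rank([P|b]) = 3.
The system is consistent.
Free variables = (unknowns) − (rank) = 5 − 3 = 2.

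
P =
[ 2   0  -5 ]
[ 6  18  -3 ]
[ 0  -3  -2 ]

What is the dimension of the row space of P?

Row reduce to echelon form.
R2 ← R2 − (3)·R1: [0, 18, 12]
R3 ← R3 + (1/6)·R2: [0, 0, 0]
Echelon form has 2 nonzero rows, so rank(P) = 2.
The row space has dimension equal to the rank: 2.

2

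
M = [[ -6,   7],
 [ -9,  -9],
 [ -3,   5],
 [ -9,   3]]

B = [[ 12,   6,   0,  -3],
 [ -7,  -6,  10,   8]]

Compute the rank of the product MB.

2

First compute MB:
[[-121, -78,  70,  74],
 [-45,   0, -90, -45],
 [-71, -48,  50,  49],
 [-129, -72,  30,  51]]
Now row reduce the product.
R2 ← R2 − (45/121)·R1: [0, 3510/121, -14040/121, -8775/121]
R3 ← R3 − (71/121)·R1: [0, -270/121, 1080/121, 675/121]
R4 ← R4 − (129/121)·R1: [0, 1350/121, -5400/121, -3375/121]
R3 ← R3 + (1/13)·R2: [0, 0, 0, 0]
R4 ← R4 − (5/13)·R2: [0, 0, 0, 0]
2 nonzero rows, so rank(MB) = 2.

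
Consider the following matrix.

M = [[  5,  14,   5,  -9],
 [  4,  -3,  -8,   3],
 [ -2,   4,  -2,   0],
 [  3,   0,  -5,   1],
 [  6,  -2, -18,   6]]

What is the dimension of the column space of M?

3

Row reduce to echelon form.
R2 ← R2 − (4/5)·R1: [0, -71/5, -12, 51/5]
R3 ← R3 + (2/5)·R1: [0, 48/5, 0, -18/5]
R4 ← R4 − (3/5)·R1: [0, -42/5, -8, 32/5]
R5 ← R5 − (6/5)·R1: [0, -94/5, -24, 84/5]
R3 ← R3 + (48/71)·R2: [0, 0, -576/71, 234/71]
R4 ← R4 − (42/71)·R2: [0, 0, -64/71, 26/71]
R5 ← R5 − (94/71)·R2: [0, 0, -576/71, 234/71]
R4 ← R4 − (1/9)·R3: [0, 0, 0, 0]
R5 ← R5 − R3: [0, 0, 0, 0]
Echelon form has 3 nonzero rows, so rank(M) = 3.
The column space has dimension equal to the rank: 3.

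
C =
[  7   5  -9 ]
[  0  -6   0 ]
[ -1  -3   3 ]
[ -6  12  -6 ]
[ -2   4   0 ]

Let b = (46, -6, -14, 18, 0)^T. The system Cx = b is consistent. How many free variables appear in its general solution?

Row reduce the augmented matrix [C | b].
R3 ← R3 + (1/7)·R1: [0, -16/7, 12/7, -52/7]
R4 ← R4 + (6/7)·R1: [0, 114/7, -96/7, 402/7]
R5 ← R5 + (2/7)·R1: [0, 38/7, -18/7, 92/7]
R3 ← R3 − (8/21)·R2: [0, 0, 12/7, -36/7]
R4 ← R4 + (19/7)·R2: [0, 0, -96/7, 288/7]
R5 ← R5 + (19/21)·R2: [0, 0, -18/7, 54/7]
R4 ← R4 + (8)·R3: [0, 0, 0, 0]
R5 ← R5 + (3/2)·R3: [0, 0, 0, 0]
The echelon form has 3 nonzero rows, and every pivot lies in the first 3 columns, so rank(C) = rank([C|b]) = 3.
The system is consistent.
Free variables = (unknowns) − (rank) = 3 − 3 = 0.

0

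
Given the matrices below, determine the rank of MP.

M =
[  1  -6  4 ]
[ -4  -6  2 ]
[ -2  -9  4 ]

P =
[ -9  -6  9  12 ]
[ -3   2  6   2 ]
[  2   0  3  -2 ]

3

First compute MP:
[[ 17, -18, -15,  -8],
 [ 58,  12, -66, -64],
 [ 53,  -6, -60, -50]]
Now row reduce the product.
R2 ← R2 − (58/17)·R1: [0, 1248/17, -252/17, -624/17]
R3 ← R3 − (53/17)·R1: [0, 852/17, -225/17, -426/17]
R3 ← R3 − (71/104)·R2: [0, 0, -81/26, 0]
3 nonzero rows, so rank(MP) = 3.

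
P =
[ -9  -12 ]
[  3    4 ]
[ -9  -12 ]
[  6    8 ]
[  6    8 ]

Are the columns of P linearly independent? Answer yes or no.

Row reduce P to echelon form.
R2 ← R2 + (1/3)·R1: [0, 0]
R3 ← R3 − R1: [0, 0]
R4 ← R4 + (2/3)·R1: [0, 0]
R5 ← R5 + (2/3)·R1: [0, 0]
1 pivot among 2 columns.
Only 1 < 2 pivot columns, so the columns are linearly dependent.

no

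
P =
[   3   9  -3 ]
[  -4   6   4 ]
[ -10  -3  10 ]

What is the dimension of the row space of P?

2

Row reduce to echelon form.
R2 ← R2 + (4/3)·R1: [0, 18, 0]
R3 ← R3 + (10/3)·R1: [0, 27, 0]
R3 ← R3 − (3/2)·R2: [0, 0, 0]
Echelon form has 2 nonzero rows, so rank(P) = 2.
The row space has dimension equal to the rank: 2.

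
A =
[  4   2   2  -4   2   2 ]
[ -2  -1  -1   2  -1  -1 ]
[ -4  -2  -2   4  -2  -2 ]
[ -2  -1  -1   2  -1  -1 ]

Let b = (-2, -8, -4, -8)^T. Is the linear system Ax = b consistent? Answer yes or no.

no

Row reduce the augmented matrix [A | b].
R2 ← R2 + (1/2)·R1: [0, 0, 0, 0, 0, 0, -9]
R3 ← R3 + R1: [0, 0, 0, 0, 0, 0, -6]
R4 ← R4 + (1/2)·R1: [0, 0, 0, 0, 0, 0, -9]
R3 ← R3 − (2/3)·R2: [0, 0, 0, 0, 0, 0, 0]
R4 ← R4 − R2: [0, 0, 0, 0, 0, 0, 0]
The echelon form has 2 nonzero rows; the last pivot sits in the augmented column, so rank(A) = 1 but rank([A|b]) = 2.
Since the ranks differ, the system is inconsistent.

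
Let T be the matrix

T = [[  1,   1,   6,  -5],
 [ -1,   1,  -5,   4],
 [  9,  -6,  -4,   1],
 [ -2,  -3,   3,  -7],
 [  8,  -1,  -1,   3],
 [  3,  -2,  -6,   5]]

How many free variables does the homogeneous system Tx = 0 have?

Row reduce to echelon form.
R2 ← R2 + R1: [0, 2, 1, -1]
R3 ← R3 − (9)·R1: [0, -15, -58, 46]
R4 ← R4 + (2)·R1: [0, -1, 15, -17]
R5 ← R5 − (8)·R1: [0, -9, -49, 43]
R6 ← R6 − (3)·R1: [0, -5, -24, 20]
R3 ← R3 + (15/2)·R2: [0, 0, -101/2, 77/2]
R4 ← R4 + (1/2)·R2: [0, 0, 31/2, -35/2]
R5 ← R5 + (9/2)·R2: [0, 0, -89/2, 77/2]
R6 ← R6 + (5/2)·R2: [0, 0, -43/2, 35/2]
R4 ← R4 + (31/101)·R3: [0, 0, 0, -574/101]
R5 ← R5 − (89/101)·R3: [0, 0, 0, 462/101]
R6 ← R6 − (43/101)·R3: [0, 0, 0, 112/101]
R5 ← R5 + (33/41)·R4: [0, 0, 0, 0]
R6 ← R6 + (8/41)·R4: [0, 0, 0, 0]
4 nonzero rows, so rank(T) = 4.
T has 4 columns; by rank–nullity, nullity = 4 − 4 = 0.

0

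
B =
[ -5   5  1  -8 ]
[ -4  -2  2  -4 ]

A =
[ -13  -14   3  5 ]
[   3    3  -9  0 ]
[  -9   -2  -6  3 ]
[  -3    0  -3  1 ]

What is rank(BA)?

2

First compute BA:
[[ 95,  83, -42, -30],
 [ 40,  46,   6, -18]]
Now row reduce the product.
R2 ← R2 − (8/19)·R1: [0, 210/19, 450/19, -102/19]
2 nonzero rows, so rank(BA) = 2.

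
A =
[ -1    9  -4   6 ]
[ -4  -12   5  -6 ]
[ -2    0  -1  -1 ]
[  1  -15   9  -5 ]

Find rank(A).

Row reduce to echelon form.
R2 ← R2 − (4)·R1: [0, -48, 21, -30]
R3 ← R3 − (2)·R1: [0, -18, 7, -13]
R4 ← R4 + R1: [0, -6, 5, 1]
R3 ← R3 − (3/8)·R2: [0, 0, -7/8, -7/4]
R4 ← R4 − (1/8)·R2: [0, 0, 19/8, 19/4]
R4 ← R4 + (19/7)·R3: [0, 0, 0, 0]
Echelon form has 3 nonzero rows, so rank(A) = 3.

3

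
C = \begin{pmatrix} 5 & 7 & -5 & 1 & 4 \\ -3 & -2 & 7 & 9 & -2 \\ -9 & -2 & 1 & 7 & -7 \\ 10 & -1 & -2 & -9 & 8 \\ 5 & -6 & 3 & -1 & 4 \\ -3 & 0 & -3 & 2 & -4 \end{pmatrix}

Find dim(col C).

5

Row reduce to echelon form.
R2 ← R2 + (3/5)·R1: [0, 11/5, 4, 48/5, 2/5]
R3 ← R3 + (9/5)·R1: [0, 53/5, -8, 44/5, 1/5]
R4 ← R4 − (2)·R1: [0, -15, 8, -11, 0]
R5 ← R5 − R1: [0, -13, 8, -2, 0]
R6 ← R6 + (3/5)·R1: [0, 21/5, -6, 13/5, -8/5]
R3 ← R3 − (53/11)·R2: [0, 0, -300/11, -412/11, -19/11]
R4 ← R4 + (75/11)·R2: [0, 0, 388/11, 599/11, 30/11]
R5 ← R5 + (65/11)·R2: [0, 0, 348/11, 602/11, 26/11]
R6 ← R6 − (21/11)·R2: [0, 0, -150/11, -173/11, -26/11]
R4 ← R4 + (97/75)·R3: [0, 0, 0, 451/75, 37/75]
R5 ← R5 + (29/25)·R3: [0, 0, 0, 282/25, 9/25]
R6 ← R6 − (1/2)·R3: [0, 0, 0, 3, -3/2]
R5 ← R5 − (846/451)·R4: [0, 0, 0, 0, -255/451]
R6 ← R6 − (225/451)·R4: [0, 0, 0, 0, -1575/902]
R6 ← R6 − (105/34)·R5: [0, 0, 0, 0, 0]
Echelon form has 5 nonzero rows, so rank(C) = 5.
The column space has dimension equal to the rank: 5.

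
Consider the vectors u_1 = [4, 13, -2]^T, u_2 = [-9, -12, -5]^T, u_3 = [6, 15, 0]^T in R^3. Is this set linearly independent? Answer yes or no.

yes

Form the matrix with these vectors as rows and row reduce.
R2 ← R2 + (9/4)·R1: [0, 69/4, -19/2]
R3 ← R3 − (3/2)·R1: [0, -9/2, 3]
R3 ← R3 + (6/23)·R2: [0, 0, 12/23]
3 nonzero rows, so the 3 vectors span a space of dimension 3.
Since 3 = 3, the vectors are linearly independent.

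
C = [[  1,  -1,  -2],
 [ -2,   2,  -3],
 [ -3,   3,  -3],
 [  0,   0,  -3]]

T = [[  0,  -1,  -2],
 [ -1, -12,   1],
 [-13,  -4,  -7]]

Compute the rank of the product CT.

2

First compute CT:
[[ 27,  19,  11],
 [ 37, -10,  27],
 [ 36, -21,  30],
 [ 39,  12,  21]]
Now row reduce the product.
R2 ← R2 − (37/27)·R1: [0, -973/27, 322/27]
R3 ← R3 − (4/3)·R1: [0, -139/3, 46/3]
R4 ← R4 − (13/9)·R1: [0, -139/9, 46/9]
R3 ← R3 − (9/7)·R2: [0, 0, 0]
R4 ← R4 − (3/7)·R2: [0, 0, 0]
2 nonzero rows, so rank(CT) = 2.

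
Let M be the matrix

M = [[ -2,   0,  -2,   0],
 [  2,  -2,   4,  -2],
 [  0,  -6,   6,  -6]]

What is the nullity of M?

2

Row reduce to echelon form.
R2 ← R2 + R1: [0, -2, 2, -2]
R3 ← R3 − (3)·R2: [0, 0, 0, 0]
2 nonzero rows, so rank(M) = 2.
M has 4 columns; by rank–nullity, nullity = 4 − 2 = 2.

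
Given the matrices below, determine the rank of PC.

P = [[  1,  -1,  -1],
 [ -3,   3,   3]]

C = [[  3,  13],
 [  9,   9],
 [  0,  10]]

1

First compute PC:
[[ -6,  -6],
 [ 18,  18]]
Now row reduce the product.
R2 ← R2 + (3)·R1: [0, 0]
1 nonzero row, so rank(PC) = 1.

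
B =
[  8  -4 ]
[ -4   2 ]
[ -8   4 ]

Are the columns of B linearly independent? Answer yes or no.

no

Row reduce B to echelon form.
R2 ← R2 + (1/2)·R1: [0, 0]
R3 ← R3 + R1: [0, 0]
1 pivot among 2 columns.
Only 1 < 2 pivot columns, so the columns are linearly dependent.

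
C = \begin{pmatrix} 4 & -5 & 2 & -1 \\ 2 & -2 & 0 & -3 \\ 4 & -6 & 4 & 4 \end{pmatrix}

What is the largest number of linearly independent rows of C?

Row reduce to echelon form.
R2 ← R2 − (1/2)·R1: [0, 1/2, -1, -5/2]
R3 ← R3 − R1: [0, -1, 2, 5]
R3 ← R3 + (2)·R2: [0, 0, 0, 0]
Echelon form has 2 nonzero rows, so rank(C) = 2.
The rank gives the maximum number of linearly independent rows: 2.

2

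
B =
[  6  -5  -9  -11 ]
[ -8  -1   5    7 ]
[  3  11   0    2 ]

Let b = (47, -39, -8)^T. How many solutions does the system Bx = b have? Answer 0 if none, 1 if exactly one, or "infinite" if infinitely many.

Row reduce the augmented matrix [B | b].
R2 ← R2 + (4/3)·R1: [0, -23/3, -7, -23/3, 71/3]
R3 ← R3 − (1/2)·R1: [0, 27/2, 9/2, 15/2, -63/2]
R3 ← R3 + (81/46)·R2: [0, 0, -180/23, -6, 234/23]
The echelon form has 3 nonzero rows, and every pivot lies in the first 4 columns, so rank(B) = rank([B|b]) = 3.
The system is consistent.
rank = 3 < 4 unknowns, so there are infinitely many solutions.

infinite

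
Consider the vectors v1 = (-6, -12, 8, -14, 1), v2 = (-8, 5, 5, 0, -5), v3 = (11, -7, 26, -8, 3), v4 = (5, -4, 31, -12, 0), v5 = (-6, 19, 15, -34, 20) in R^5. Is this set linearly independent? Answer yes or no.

yes

Form the matrix with these vectors as rows and row reduce.
R2 ← R2 − (4/3)·R1: [0, 21, -17/3, 56/3, -19/3]
R3 ← R3 + (11/6)·R1: [0, -29, 122/3, -101/3, 29/6]
R4 ← R4 + (5/6)·R1: [0, -14, 113/3, -71/3, 5/6]
R5 ← R5 − R1: [0, 31, 7, -20, 19]
R3 ← R3 + (29/21)·R2: [0, 0, 2069/63, -71/9, -493/126]
R4 ← R4 + (2/3)·R2: [0, 0, 305/9, -101/9, -61/18]
R5 ← R5 − (31/21)·R2: [0, 0, 968/63, -428/9, 1786/63]
R4 ← R4 − (2135/2069)·R3: [0, 0, 0, -6376/2069, 1342/2069]
R5 ← R5 − (968/2069)·R3: [0, 0, 0, -90756/2069, 62442/2069]
R5 ← R5 − (22689/1594)·R4: [0, 0, 0, 0, 16695/797]
5 nonzero rows, so the 5 vectors span a space of dimension 5.
Since 5 = 5, the vectors are linearly independent.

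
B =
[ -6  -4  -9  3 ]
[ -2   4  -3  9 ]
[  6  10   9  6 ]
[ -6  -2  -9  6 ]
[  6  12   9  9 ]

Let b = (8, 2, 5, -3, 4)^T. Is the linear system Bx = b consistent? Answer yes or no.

Row reduce the augmented matrix [B | b].
R2 ← R2 − (1/3)·R1: [0, 16/3, 0, 8, -2/3]
R3 ← R3 + R1: [0, 6, 0, 9, 13]
R4 ← R4 − R1: [0, 2, 0, 3, -11]
R5 ← R5 + R1: [0, 8, 0, 12, 12]
R3 ← R3 − (9/8)·R2: [0, 0, 0, 0, 55/4]
R4 ← R4 − (3/8)·R2: [0, 0, 0, 0, -43/4]
R5 ← R5 − (3/2)·R2: [0, 0, 0, 0, 13]
R4 ← R4 + (43/55)·R3: [0, 0, 0, 0, 0]
R5 ← R5 − (52/55)·R3: [0, 0, 0, 0, 0]
The echelon form has 3 nonzero rows; the last pivot sits in the augmented column, so rank(B) = 2 but rank([B|b]) = 3.
Since the ranks differ, the system is inconsistent.

no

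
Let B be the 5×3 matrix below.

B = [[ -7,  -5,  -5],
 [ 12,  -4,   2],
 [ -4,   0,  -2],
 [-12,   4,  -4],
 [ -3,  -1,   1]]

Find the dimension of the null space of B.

Row reduce to echelon form.
R2 ← R2 + (12/7)·R1: [0, -88/7, -46/7]
R3 ← R3 − (4/7)·R1: [0, 20/7, 6/7]
R4 ← R4 − (12/7)·R1: [0, 88/7, 32/7]
R5 ← R5 − (3/7)·R1: [0, 8/7, 22/7]
R3 ← R3 + (5/22)·R2: [0, 0, -7/11]
R4 ← R4 + R2: [0, 0, -2]
R5 ← R5 + (1/11)·R2: [0, 0, 28/11]
R4 ← R4 − (22/7)·R3: [0, 0, 0]
R5 ← R5 + (4)·R3: [0, 0, 0]
3 nonzero rows, so rank(B) = 3.
B has 3 columns; by rank–nullity, nullity = 3 − 3 = 0.

0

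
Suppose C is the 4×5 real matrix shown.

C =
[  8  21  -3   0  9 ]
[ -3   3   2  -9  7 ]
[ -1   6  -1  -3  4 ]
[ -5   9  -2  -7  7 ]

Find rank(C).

3

Row reduce to echelon form.
R2 ← R2 + (3/8)·R1: [0, 87/8, 7/8, -9, 83/8]
R3 ← R3 + (1/8)·R1: [0, 69/8, -11/8, -3, 41/8]
R4 ← R4 + (5/8)·R1: [0, 177/8, -31/8, -7, 101/8]
R3 ← R3 − (23/29)·R2: [0, 0, -60/29, 120/29, -90/29]
R4 ← R4 − (59/29)·R2: [0, 0, -164/29, 328/29, -246/29]
R4 ← R4 − (41/15)·R3: [0, 0, 0, 0, 0]
Echelon form has 3 nonzero rows, so rank(C) = 3.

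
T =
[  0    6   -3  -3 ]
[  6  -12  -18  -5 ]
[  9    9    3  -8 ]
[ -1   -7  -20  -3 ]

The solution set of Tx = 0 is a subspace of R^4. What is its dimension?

0

Row reduce to echelon form.
Swap R1 ↔ R2
R3 ← R3 − (3/2)·R1: [0, 27, 30, -1/2]
R4 ← R4 + (1/6)·R1: [0, -9, -23, -23/6]
R3 ← R3 − (9/2)·R2: [0, 0, 87/2, 13]
R4 ← R4 + (3/2)·R2: [0, 0, -55/2, -25/3]
R4 ← R4 + (55/87)·R3: [0, 0, 0, -10/87]
4 nonzero rows, so rank(T) = 4.
T has 4 columns; by rank–nullity, nullity = 4 − 4 = 0.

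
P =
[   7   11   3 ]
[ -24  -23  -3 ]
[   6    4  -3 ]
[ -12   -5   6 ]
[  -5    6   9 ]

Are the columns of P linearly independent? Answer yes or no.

Row reduce P to echelon form.
R2 ← R2 + (24/7)·R1: [0, 103/7, 51/7]
R3 ← R3 − (6/7)·R1: [0, -38/7, -39/7]
R4 ← R4 + (12/7)·R1: [0, 97/7, 78/7]
R5 ← R5 + (5/7)·R1: [0, 97/7, 78/7]
R3 ← R3 + (38/103)·R2: [0, 0, -297/103]
R4 ← R4 − (97/103)·R2: [0, 0, 441/103]
R5 ← R5 − (97/103)·R2: [0, 0, 441/103]
R4 ← R4 + (49/33)·R3: [0, 0, 0]
R5 ← R5 + (49/33)·R3: [0, 0, 0]
3 pivots among 3 columns.
Every column is a pivot column, so the columns are linearly independent.

yes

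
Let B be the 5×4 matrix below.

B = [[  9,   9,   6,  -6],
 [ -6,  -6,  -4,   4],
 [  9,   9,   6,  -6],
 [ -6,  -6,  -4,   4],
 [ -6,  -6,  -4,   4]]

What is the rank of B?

1

Row reduce to echelon form.
R2 ← R2 + (2/3)·R1: [0, 0, 0, 0]
R3 ← R3 − R1: [0, 0, 0, 0]
R4 ← R4 + (2/3)·R1: [0, 0, 0, 0]
R5 ← R5 + (2/3)·R1: [0, 0, 0, 0]
Echelon form has 1 nonzero row, so rank(B) = 1.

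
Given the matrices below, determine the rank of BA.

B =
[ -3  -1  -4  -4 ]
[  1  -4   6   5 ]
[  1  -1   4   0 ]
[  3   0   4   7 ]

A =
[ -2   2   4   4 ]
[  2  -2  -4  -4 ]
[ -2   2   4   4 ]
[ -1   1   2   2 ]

1

First compute BA:
[[ 16, -16, -32, -32],
 [-27,  27,  54,  54],
 [-12,  12,  24,  24],
 [-21,  21,  42,  42]]
Now row reduce the product.
R2 ← R2 + (27/16)·R1: [0, 0, 0, 0]
R3 ← R3 + (3/4)·R1: [0, 0, 0, 0]
R4 ← R4 + (21/16)·R1: [0, 0, 0, 0]
1 nonzero row, so rank(BA) = 1.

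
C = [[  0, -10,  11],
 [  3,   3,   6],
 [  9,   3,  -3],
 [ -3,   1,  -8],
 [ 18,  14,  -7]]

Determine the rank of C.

Row reduce to echelon form.
Swap R1 ↔ R2
R3 ← R3 − (3)·R1: [0, -6, -21]
R4 ← R4 + R1: [0, 4, -2]
R5 ← R5 − (6)·R1: [0, -4, -43]
R3 ← R3 − (3/5)·R2: [0, 0, -138/5]
R4 ← R4 + (2/5)·R2: [0, 0, 12/5]
R5 ← R5 − (2/5)·R2: [0, 0, -237/5]
R4 ← R4 + (2/23)·R3: [0, 0, 0]
R5 ← R5 − (79/46)·R3: [0, 0, 0]
Echelon form has 3 nonzero rows, so rank(C) = 3.

3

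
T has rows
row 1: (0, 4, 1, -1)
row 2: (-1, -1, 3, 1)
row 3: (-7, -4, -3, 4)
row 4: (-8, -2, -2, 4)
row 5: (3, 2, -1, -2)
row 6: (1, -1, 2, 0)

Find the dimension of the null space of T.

Row reduce to echelon form.
Swap R1 ↔ R2
R3 ← R3 − (7)·R1: [0, 3, -24, -3]
R4 ← R4 − (8)·R1: [0, 6, -26, -4]
R5 ← R5 + (3)·R1: [0, -1, 8, 1]
R6 ← R6 + R1: [0, -2, 5, 1]
R3 ← R3 − (3/4)·R2: [0, 0, -99/4, -9/4]
R4 ← R4 − (3/2)·R2: [0, 0, -55/2, -5/2]
R5 ← R5 + (1/4)·R2: [0, 0, 33/4, 3/4]
R6 ← R6 + (1/2)·R2: [0, 0, 11/2, 1/2]
R4 ← R4 − (10/9)·R3: [0, 0, 0, 0]
R5 ← R5 + (1/3)·R3: [0, 0, 0, 0]
R6 ← R6 + (2/9)·R3: [0, 0, 0, 0]
3 nonzero rows, so rank(T) = 3.
T has 4 columns; by rank–nullity, nullity = 4 − 3 = 1.

1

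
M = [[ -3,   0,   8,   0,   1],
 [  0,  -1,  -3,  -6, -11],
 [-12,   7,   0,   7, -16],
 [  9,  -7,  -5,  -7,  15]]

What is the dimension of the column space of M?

4

Row reduce to echelon form.
R3 ← R3 − (4)·R1: [0, 7, -32, 7, -20]
R4 ← R4 + (3)·R1: [0, -7, 19, -7, 18]
R3 ← R3 + (7)·R2: [0, 0, -53, -35, -97]
R4 ← R4 − (7)·R2: [0, 0, 40, 35, 95]
R4 ← R4 + (40/53)·R3: [0, 0, 0, 455/53, 1155/53]
Echelon form has 4 nonzero rows, so rank(M) = 4.
The column space has dimension equal to the rank: 4.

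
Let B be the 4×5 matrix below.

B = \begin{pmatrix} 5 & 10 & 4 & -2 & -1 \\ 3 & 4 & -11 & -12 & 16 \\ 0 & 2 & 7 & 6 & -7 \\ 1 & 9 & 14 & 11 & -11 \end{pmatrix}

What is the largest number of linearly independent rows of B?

Row reduce to echelon form.
R2 ← R2 − (3/5)·R1: [0, -2, -67/5, -54/5, 83/5]
R4 ← R4 − (1/5)·R1: [0, 7, 66/5, 57/5, -54/5]
R3 ← R3 + R2: [0, 0, -32/5, -24/5, 48/5]
R4 ← R4 + (7/2)·R2: [0, 0, -337/10, -132/5, 473/10]
R4 ← R4 − (337/64)·R3: [0, 0, 0, -9/8, -13/4]
Echelon form has 4 nonzero rows, so rank(B) = 4.
The rank gives the maximum number of linearly independent rows: 4.

4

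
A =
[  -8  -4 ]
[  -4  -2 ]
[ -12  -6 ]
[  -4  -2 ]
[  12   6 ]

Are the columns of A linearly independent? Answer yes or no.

Row reduce A to echelon form.
R2 ← R2 − (1/2)·R1: [0, 0]
R3 ← R3 − (3/2)·R1: [0, 0]
R4 ← R4 − (1/2)·R1: [0, 0]
R5 ← R5 + (3/2)·R1: [0, 0]
1 pivot among 2 columns.
Only 1 < 2 pivot columns, so the columns are linearly dependent.

no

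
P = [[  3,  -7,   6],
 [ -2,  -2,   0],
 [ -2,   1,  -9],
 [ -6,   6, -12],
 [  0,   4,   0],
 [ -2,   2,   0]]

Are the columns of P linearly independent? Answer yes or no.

yes

Row reduce P to echelon form.
R2 ← R2 + (2/3)·R1: [0, -20/3, 4]
R3 ← R3 + (2/3)·R1: [0, -11/3, -5]
R4 ← R4 + (2)·R1: [0, -8, 0]
R6 ← R6 + (2/3)·R1: [0, -8/3, 4]
R3 ← R3 − (11/20)·R2: [0, 0, -36/5]
R4 ← R4 − (6/5)·R2: [0, 0, -24/5]
R5 ← R5 + (3/5)·R2: [0, 0, 12/5]
R6 ← R6 − (2/5)·R2: [0, 0, 12/5]
R4 ← R4 − (2/3)·R3: [0, 0, 0]
R5 ← R5 + (1/3)·R3: [0, 0, 0]
R6 ← R6 + (1/3)·R3: [0, 0, 0]
3 pivots among 3 columns.
Every column is a pivot column, so the columns are linearly independent.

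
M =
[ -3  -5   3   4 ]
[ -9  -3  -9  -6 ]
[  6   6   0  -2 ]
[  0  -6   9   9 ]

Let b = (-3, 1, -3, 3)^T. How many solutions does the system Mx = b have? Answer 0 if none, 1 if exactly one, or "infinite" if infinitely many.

0

Row reduce the augmented matrix [M | b].
R2 ← R2 − (3)·R1: [0, 12, -18, -18, 10]
R3 ← R3 + (2)·R1: [0, -4, 6, 6, -9]
R3 ← R3 + (1/3)·R2: [0, 0, 0, 0, -17/3]
R4 ← R4 + (1/2)·R2: [0, 0, 0, 0, 8]
R4 ← R4 + (24/17)·R3: [0, 0, 0, 0, 0]
The echelon form has 3 nonzero rows; the last pivot sits in the augmented column, so rank(M) = 2 but rank([M|b]) = 3.
Since the ranks differ, the system is inconsistent.
It has no solutions.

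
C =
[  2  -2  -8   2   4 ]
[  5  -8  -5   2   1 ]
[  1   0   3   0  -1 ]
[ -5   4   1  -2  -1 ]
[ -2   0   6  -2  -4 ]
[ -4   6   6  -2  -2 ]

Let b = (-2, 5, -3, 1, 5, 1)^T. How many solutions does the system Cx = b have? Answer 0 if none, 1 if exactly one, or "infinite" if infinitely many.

0

Row reduce the augmented matrix [C | b].
R2 ← R2 − (5/2)·R1: [0, -3, 15, -3, -9, 10]
R3 ← R3 − (1/2)·R1: [0, 1, 7, -1, -3, -2]
R4 ← R4 + (5/2)·R1: [0, -1, -19, 3, 9, -4]
R5 ← R5 + R1: [0, -2, -2, 0, 0, 3]
R6 ← R6 + (2)·R1: [0, 2, -10, 2, 6, -3]
R3 ← R3 + (1/3)·R2: [0, 0, 12, -2, -6, 4/3]
R4 ← R4 − (1/3)·R2: [0, 0, -24, 4, 12, -22/3]
R5 ← R5 − (2/3)·R2: [0, 0, -12, 2, 6, -11/3]
R6 ← R6 + (2/3)·R2: [0, 0, 0, 0, 0, 11/3]
R4 ← R4 + (2)·R3: [0, 0, 0, 0, 0, -14/3]
R5 ← R5 + R3: [0, 0, 0, 0, 0, -7/3]
R5 ← R5 − (1/2)·R4: [0, 0, 0, 0, 0, 0]
R6 ← R6 + (11/14)·R4: [0, 0, 0, 0, 0, 0]
The echelon form has 4 nonzero rows; the last pivot sits in the augmented column, so rank(C) = 3 but rank([C|b]) = 4.
Since the ranks differ, the system is inconsistent.
It has no solutions.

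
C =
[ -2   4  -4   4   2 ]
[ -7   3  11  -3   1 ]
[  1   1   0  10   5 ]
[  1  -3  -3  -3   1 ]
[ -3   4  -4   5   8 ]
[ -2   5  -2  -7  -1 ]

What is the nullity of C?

Row reduce to echelon form.
R2 ← R2 − (7/2)·R1: [0, -11, 25, -17, -6]
R3 ← R3 + (1/2)·R1: [0, 3, -2, 12, 6]
R4 ← R4 + (1/2)·R1: [0, -1, -5, -1, 2]
R5 ← R5 − (3/2)·R1: [0, -2, 2, -1, 5]
R6 ← R6 − R1: [0, 1, 2, -11, -3]
R3 ← R3 + (3/11)·R2: [0, 0, 53/11, 81/11, 48/11]
R4 ← R4 − (1/11)·R2: [0, 0, -80/11, 6/11, 28/11]
R5 ← R5 − (2/11)·R2: [0, 0, -28/11, 23/11, 67/11]
R6 ← R6 + (1/11)·R2: [0, 0, 47/11, -138/11, -39/11]
R4 ← R4 + (80/53)·R3: [0, 0, 0, 618/53, 484/53]
R5 ← R5 + (28/53)·R3: [0, 0, 0, 317/53, 445/53]
R6 ← R6 − (47/53)·R3: [0, 0, 0, -1011/53, -393/53]
R5 ← R5 − (317/618)·R4: [0, 0, 0, 0, 1147/309]
R6 ← R6 + (337/206)·R4: [0, 0, 0, 0, 775/103]
R6 ← R6 − (75/37)·R5: [0, 0, 0, 0, 0]
5 nonzero rows, so rank(C) = 5.
C has 5 columns; by rank–nullity, nullity = 5 − 5 = 0.

0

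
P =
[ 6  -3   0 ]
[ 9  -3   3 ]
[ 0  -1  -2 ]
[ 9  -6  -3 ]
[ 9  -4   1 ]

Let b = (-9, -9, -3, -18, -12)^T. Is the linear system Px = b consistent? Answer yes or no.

Row reduce the augmented matrix [P | b].
R2 ← R2 − (3/2)·R1: [0, 3/2, 3, 9/2]
R4 ← R4 − (3/2)·R1: [0, -3/2, -3, -9/2]
R5 ← R5 − (3/2)·R1: [0, 1/2, 1, 3/2]
R3 ← R3 + (2/3)·R2: [0, 0, 0, 0]
R4 ← R4 + R2: [0, 0, 0, 0]
R5 ← R5 − (1/3)·R2: [0, 0, 0, 0]
The echelon form has 2 nonzero rows, and every pivot lies in the first 3 columns, so rank(P) = rank([P|b]) = 2.
The system is consistent.

yes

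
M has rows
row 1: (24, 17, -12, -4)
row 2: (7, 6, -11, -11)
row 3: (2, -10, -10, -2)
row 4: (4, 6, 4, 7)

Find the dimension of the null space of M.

0

Row reduce to echelon form.
R2 ← R2 − (7/24)·R1: [0, 25/24, -15/2, -59/6]
R3 ← R3 − (1/12)·R1: [0, -137/12, -9, -5/3]
R4 ← R4 − (1/6)·R1: [0, 19/6, 6, 23/3]
R3 ← R3 + (274/25)·R2: [0, 0, -456/5, -2736/25]
R4 ← R4 − (76/25)·R2: [0, 0, 144/5, 939/25]
R4 ← R4 + (6/19)·R3: [0, 0, 0, 3]
4 nonzero rows, so rank(M) = 4.
M has 4 columns; by rank–nullity, nullity = 4 − 4 = 0.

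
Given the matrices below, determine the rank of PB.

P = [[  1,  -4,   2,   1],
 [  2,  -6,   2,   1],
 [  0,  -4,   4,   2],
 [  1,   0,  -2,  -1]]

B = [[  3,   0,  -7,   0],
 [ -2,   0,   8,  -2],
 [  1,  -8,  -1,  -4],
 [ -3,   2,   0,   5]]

First compute PB:
[[ 10, -14, -41,   5],
 [ 17, -14, -64,   9],
 [  6, -28, -36,   2],
 [  4,  14,  -5,   3]]
Now row reduce the product.
R2 ← R2 − (17/10)·R1: [0, 49/5, 57/10, 1/2]
R3 ← R3 − (3/5)·R1: [0, -98/5, -57/5, -1]
R4 ← R4 − (2/5)·R1: [0, 98/5, 57/5, 1]
R3 ← R3 + (2)·R2: [0, 0, 0, 0]
R4 ← R4 − (2)·R2: [0, 0, 0, 0]
2 nonzero rows, so rank(PB) = 2.

2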